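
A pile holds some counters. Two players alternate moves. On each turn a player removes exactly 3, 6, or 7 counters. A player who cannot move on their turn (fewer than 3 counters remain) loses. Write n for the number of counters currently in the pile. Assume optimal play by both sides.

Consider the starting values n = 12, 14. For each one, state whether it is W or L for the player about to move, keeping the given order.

12: L, 14: W

Use the standard recursion: the mover loses at a terminal position; elsewhere, the mover wins exactly when some move hands the opponent an L position.
n=0: no move → L
n=1: no move → L
n=2: no move → L
n=3: can move to 0, which is L ⇒ W
n=4: can move to 1, which is L ⇒ W
n=5: can move to 2, which is L ⇒ W
n=6: can move to 0, which is L ⇒ W
n=7: can move to 1, which is L ⇒ W
n=8: can move to 2, which is L ⇒ W
n=9: can move to 2, which is L ⇒ W
n=10: moves to 7(W), 4(W), 3(W); every one is W ⇒ L
n=11: moves to 8(W), 5(W), 4(W); every one is W ⇒ L
n=12: moves to 9(W), 6(W), 5(W); every one is W ⇒ L
n=13: can move to 10, which is L ⇒ W
n=14: can move to 11, which is L ⇒ W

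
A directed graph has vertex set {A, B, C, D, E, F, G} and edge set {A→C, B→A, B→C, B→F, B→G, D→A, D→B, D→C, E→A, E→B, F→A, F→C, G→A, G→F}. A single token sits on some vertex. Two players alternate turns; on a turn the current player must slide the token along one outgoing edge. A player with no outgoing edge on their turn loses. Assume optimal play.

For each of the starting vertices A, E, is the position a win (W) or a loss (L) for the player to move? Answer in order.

A: W, E: L

Compute win/loss labels from the base case upward. A position with no move is L. Any other position is W if it can reach an L in one move, else L.
Every edge goes from a vertex to one that appears earlier in the order C, A, F, G, B, D, E, so processing vertices in that order labels each vertex after all of its successors.
C: no outgoing edge → L
A: W (go to C, an L position)
F: W (go to C, an L position)
G: L (options F(W), A(W) are all W)
B: W (go to G, an L position)
D: W (go to C, an L position)
E: L (options B(W), A(W) are all W)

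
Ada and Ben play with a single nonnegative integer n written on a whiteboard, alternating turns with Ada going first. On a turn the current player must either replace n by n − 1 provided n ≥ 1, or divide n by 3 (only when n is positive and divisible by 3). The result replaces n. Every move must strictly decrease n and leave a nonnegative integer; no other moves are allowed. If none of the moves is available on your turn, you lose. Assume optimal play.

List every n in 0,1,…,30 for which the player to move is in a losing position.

Classify positions by backward induction: terminal positions (no move available) are L. From any other position, the mover wins iff some move reaches an L.
n=0: no move → L
n=1: reaches L-position 0 → W
n=2: only reaches 1(W), which is W → L
n=3: reaches L-position 2 → W
n=4: only reaches 3(W), which is W → L
n=5: reaches L-position 4 → W
n=6: reaches L-position 2 → W
n=7: only reaches 6(W), which is W → L
n=8: reaches L-position 7 → W
n=9: only reaches 3(W), 8(W), all W → L
n=10: reaches L-position 9 → W
n=11: only reaches 10(W), which is W → L
n=12: reaches L-position 4 → W
n=13: only reaches 12(W), which is W → L
n=14: reaches L-position 13 → W
n=15: only reaches 5(W), 14(W), all W → L
n=16: reaches L-position 15 → W
n=17: only reaches 16(W), which is W → L
n=18: reaches L-position 17 → W
n=19: only reaches 18(W), which is W → L
n=20: reaches L-position 19 → W
n=21: reaches L-position 7 → W
n=22: only reaches 21(W), which is W → L
n=23: reaches L-position 22 → W
n=24: only reaches 8(W), 23(W), all W → L
n=25: reaches L-position 24 → W
n=26: only reaches 25(W), which is W → L
n=27: reaches L-position 9 → W
n=28: only reaches 27(W), which is W → L
n=29: reaches L-position 28 → W
n=30: only reaches 10(W), 29(W), all W → L
Reading off the rows marked L gives the requested list; there are 15 such values of n.

0, 2, 4, 7, 9, 11, 13, 15, 17, 19, 22, 24, 26, 28, 30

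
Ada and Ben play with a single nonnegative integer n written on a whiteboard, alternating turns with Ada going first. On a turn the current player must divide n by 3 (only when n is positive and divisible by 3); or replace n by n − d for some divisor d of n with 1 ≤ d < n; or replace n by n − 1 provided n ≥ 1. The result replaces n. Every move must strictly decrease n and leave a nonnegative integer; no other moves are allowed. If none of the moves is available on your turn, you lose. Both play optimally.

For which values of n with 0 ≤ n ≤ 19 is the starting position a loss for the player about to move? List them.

0, 2, 5, 7, 9, 11, 13, 16, 19

Build the W/L table. Terminal = L. A non-terminal position is W if it has a move to some L; otherwise it is L.
n=0: no move → L
n=1: →0(L), so W
n=2: →1(W) only, which is W, so L
n=3: →2(L), so W
n=4: →2(L), so W
n=5: →4(W) only, which is W, so L
n=6: →2(L), so W
n=7: →6(W) only, which is W, so L
n=8: →7(L), so W
n=9: →3(W), 6(W), 8(W) — all W, so L
n=10: →5(L), so W
n=11: →10(W) only, which is W, so L
n=12: →9(L), so W
n=13: →12(W) only, which is W, so L
n=14: →7(L), so W
n=15: →5(L), so W
n=16: →8(W), 12(W), 14(W), 15(W) — all W, so L
n=17: →16(L), so W
n=18: →9(L), so W
n=19: →18(W) only, which is W, so L
Reading off the rows marked L gives the requested list; there are 9 such values of n.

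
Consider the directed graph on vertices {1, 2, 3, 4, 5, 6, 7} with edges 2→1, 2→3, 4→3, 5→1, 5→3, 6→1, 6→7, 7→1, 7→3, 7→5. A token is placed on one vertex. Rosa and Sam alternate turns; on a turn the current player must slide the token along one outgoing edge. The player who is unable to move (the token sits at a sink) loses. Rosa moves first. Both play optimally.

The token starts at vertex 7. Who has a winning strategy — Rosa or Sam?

Rosa wins.

Use the standard recursion: the mover loses at a terminal position; elsewhere, the mover wins exactly when some move hands the opponent an L position.
Every edge goes from a vertex to one that appears earlier in the order 3, 1, 5, 7, 2, 6, 4, so processing vertices in that order labels each vertex after all of its successors.
3: no outgoing edge → L
1: no outgoing edge → L
5: →1(L), so W
7: →1(L), so W
2: →1(L), so W
6: →1(L), so W
4: →3(L), so W
The starting position 7 is W: Rosa should move to 1, handing over an L position.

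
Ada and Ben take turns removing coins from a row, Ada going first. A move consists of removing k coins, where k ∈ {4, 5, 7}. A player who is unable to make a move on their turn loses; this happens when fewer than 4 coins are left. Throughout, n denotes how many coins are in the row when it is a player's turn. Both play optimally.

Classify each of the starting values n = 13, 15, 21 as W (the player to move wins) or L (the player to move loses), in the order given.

13: L, 15: W, 21: W

Use the standard recursion: the mover loses at a terminal position; elsewhere, the mover wins exactly when some move hands the opponent an L position.
n=0: no move → L
n=1: no move → L
n=2: no move → L
n=3: no move → L
n=4: →0(L), so W
n=5: →1(L), so W
n=6: →2(L), so W
n=7: →3(L), so W
n=8: →3(L), so W
n=9: →2(L), so W
n=10: →3(L), so W
n=11: →7(W), 6(W), 4(W) — all W, so L
n=12: →8(W), 7(W), 5(W) — all W, so L
n=13: →9(W), 8(W), 6(W) — all W, so L
n=14: →10(W), 9(W), 7(W) — all W, so L
n=15: →11(L), so W
n=16: →12(L), so W
n=17: →13(L), so W
n=18: →14(L), so W
n=19: →14(L), so W
n=20: →13(L), so W
n=21: →14(L), so W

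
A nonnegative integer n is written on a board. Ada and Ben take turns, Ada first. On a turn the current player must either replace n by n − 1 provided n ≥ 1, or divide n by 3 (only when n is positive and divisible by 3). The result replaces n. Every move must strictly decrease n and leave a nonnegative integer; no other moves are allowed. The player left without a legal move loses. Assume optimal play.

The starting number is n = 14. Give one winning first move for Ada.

Move to 13.

Label each position W (a win for the player to move) or L (a loss). A position with no legal move is L; any other position is W exactly when some move reaches an L, and L when every move reaches a W.
n=0: no move → L
n=1: can move to 0, which is L ⇒ W
n=2: the only move is to 1(W), a W ⇒ L
n=3: can move to 2, which is L ⇒ W
n=4: the only move is to 3(W), a W ⇒ L
n=5: can move to 4, which is L ⇒ W
n=6: can move to 2, which is L ⇒ W
n=7: the only move is to 6(W), a W ⇒ L
n=8: can move to 7, which is L ⇒ W
n=9: moves to 3(W), 8(W); every one is W ⇒ L
n=10: can move to 9, which is L ⇒ W
n=11: the only move is to 10(W), a W ⇒ L
n=12: can move to 4, which is L ⇒ W
n=13: the only move is to 12(W), a W ⇒ L
n=14: can move to 13, which is L ⇒ W
From 14, the L positions reachable in one move are: 13.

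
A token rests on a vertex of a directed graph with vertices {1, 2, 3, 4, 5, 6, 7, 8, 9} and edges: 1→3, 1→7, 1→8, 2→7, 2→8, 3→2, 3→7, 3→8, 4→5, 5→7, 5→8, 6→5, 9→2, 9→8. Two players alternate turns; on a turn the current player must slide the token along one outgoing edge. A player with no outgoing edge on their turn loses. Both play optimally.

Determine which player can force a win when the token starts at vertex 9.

Compute win/loss labels from the base case upward. A position with no move is L. Any other position is W if it can reach an L in one move, else L.
Every edge goes from a vertex to one that appears earlier in the order 8, 7, 2, 3, 1, 5, 4, 6, 9, so processing vertices in that order labels each vertex after all of its successors.
8: no outgoing edge → L
7: no outgoing edge → L
2: →7(L), so W
3: →7(L), so W
1: →7(L), so W
5: →7(L), so W
4: →5(W) only, which is W, so L
6: →5(W) only, which is W, so L
9: →8(L), so W
From 9 the player to move can move to 8, reaching an L position.

The first player wins.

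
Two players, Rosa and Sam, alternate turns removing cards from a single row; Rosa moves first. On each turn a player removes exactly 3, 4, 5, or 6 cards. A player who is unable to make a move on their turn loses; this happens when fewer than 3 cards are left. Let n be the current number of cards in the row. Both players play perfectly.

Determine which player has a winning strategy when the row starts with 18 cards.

Compute win/loss labels from the base case upward. A position with no move is L. Any other position is W if it can reach an L in one move, else L.
n=0: no move → L
n=1: no move → L
n=2: no move → L
n=3: reaches L-position 0 → W
n=4: reaches L-position 1 → W
n=5: reaches L-position 2 → W
n=6: reaches L-position 2 → W
n=7: reaches L-position 2 → W
n=8: reaches L-position 2 → W
n=9: only reaches 6(W), 5(W), 4(W), 3(W), all W → L
n=10: only reaches 7(W), 6(W), 5(W), 4(W), all W → L
n=11: only reaches 8(W), 7(W), 6(W), 5(W), all W → L
n=12: reaches L-position 9 → W
n=13: reaches L-position 10 → W
n=14: reaches L-position 11 → W
n=15: reaches L-position 11 → W
n=16: reaches L-position 11 → W
n=17: reaches L-position 11 → W
n=18: only reaches 15(W), 14(W), 13(W), 12(W), all W → L
The starting position 18 is L: whatever Rosa does, the opponent receives a W position.

Sam wins.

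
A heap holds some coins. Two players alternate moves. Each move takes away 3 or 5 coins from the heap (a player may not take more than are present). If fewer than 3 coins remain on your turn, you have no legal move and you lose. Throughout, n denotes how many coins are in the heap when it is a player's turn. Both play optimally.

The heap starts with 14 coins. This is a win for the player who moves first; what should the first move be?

Remove 5, leaving 9.

Label each position W (a win for the player to move) or L (a loss). A position with no legal move is L; any other position is W exactly when some move reaches an L, and L when every move reaches a W.
n=0: no move → L
n=1: no move → L
n=2: no move → L
n=3: W (go to 0, an L position)
n=4: W (go to 1, an L position)
n=5: W (go to 2, an L position)
n=6: W (go to 1, an L position)
n=7: W (go to 2, an L position)
n=8: L (options 5(W), 3(W) are all W)
n=9: L (options 6(W), 4(W) are all W)
n=10: L (options 7(W), 5(W) are all W)
n=11: W (go to 8, an L position)
n=12: W (go to 9, an L position)
n=13: W (go to 10, an L position)
n=14: W (go to 9, an L position)
From 14, the L positions reachable in one move are: 9.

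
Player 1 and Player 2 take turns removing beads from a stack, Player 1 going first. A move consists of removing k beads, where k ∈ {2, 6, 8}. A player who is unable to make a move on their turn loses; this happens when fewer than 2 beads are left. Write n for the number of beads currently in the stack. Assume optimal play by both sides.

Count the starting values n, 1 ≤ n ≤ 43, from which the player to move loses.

13

Use the standard recursion: the mover loses at a terminal position; elsewhere, the mover wins exactly when some move hands the opponent an L position.
n=0: no move → L
n=1: no move → L
n=2: reaches L-position 0 → W
n=3: reaches L-position 1 → W
n=4: only reaches 2(W), which is W → L
n=5: only reaches 3(W), which is W → L
n=6: reaches L-position 4 → W
n=7: reaches L-position 5 → W
n=8: reaches L-position 0 → W
n=9: reaches L-position 1 → W
n=10: reaches L-position 4 → W
n=11: reaches L-position 5 → W
n=12: reaches L-position 4 → W
n=13: reaches L-position 5 → W
n=14: only reaches 12(W), 8(W), 6(W), all W → L
n=15: only reaches 13(W), 9(W), 7(W), all W → L
n=16: reaches L-position 14 → W
n=17: reaches L-position 15 → W
n=18: only reaches 16(W), 12(W), 10(W), all W → L
n=19: only reaches 17(W), 13(W), 11(W), all W → L
n=20: reaches L-position 18 → W
n=21: reaches L-position 19 → W
n=22: reaches L-position 14 → W
n=23: reaches L-position 15 → W
n=24: reaches L-position 18 → W
n=25: reaches L-position 19 → W
n=26: reaches L-position 18 → W
n=27: reaches L-position 19 → W
n=28: only reaches 26(W), 22(W), 20(W), all W → L
n=29: only reaches 27(W), 23(W), 21(W), all W → L
n=30: reaches L-position 28 → W
n=31: reaches L-position 29 → W
n=32: only reaches 30(W), 26(W), 24(W), all W → L
n=33: only reaches 31(W), 27(W), 25(W), all W → L
n=34: reaches L-position 32 → W
n=35: reaches L-position 33 → W
n=36: reaches L-position 28 → W
n=37: reaches L-position 29 → W
n=38: reaches L-position 32 → W
n=39: reaches L-position 33 → W
n=40: reaches L-position 32 → W
n=41: reaches L-position 33 → W
n=42: only reaches 40(W), 36(W), 34(W), all W → L
n=43: only reaches 41(W), 37(W), 35(W), all W → L
L entries with 1 ≤ n ≤ 43 (n=0 is outside the asked range and is not counted): n = 1, 4, 5, 14, 15, 18, 19, 28, 29, 32, 33, 42, 43; that makes 13.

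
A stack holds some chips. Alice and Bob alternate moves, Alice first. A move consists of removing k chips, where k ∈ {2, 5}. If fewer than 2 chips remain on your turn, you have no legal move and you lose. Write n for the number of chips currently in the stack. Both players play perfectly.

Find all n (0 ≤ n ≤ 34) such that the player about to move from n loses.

0, 1, 4, 7, 8, 11, 14, 15, 18, 21, 22, 25, 28, 29, 32

Positions with no move are L. A position that does have a move is losing for the player to move precisely when every available move leads to a winning position for the opponent. Fill in the labels:
n=0: no move → L
n=1: no move → L
n=2: can move to 0, which is L ⇒ W
n=3: can move to 1, which is L ⇒ W
n=4: the only move is to 2(W), a W ⇒ L
n=5: can move to 0, which is L ⇒ W
n=6: can move to 4, which is L ⇒ W
n=7: moves to 5(W), 2(W); every one is W ⇒ L
n=8: moves to 6(W), 3(W); every one is W ⇒ L
n=9: can move to 7, which is L ⇒ W
n=10: can move to 8, which is L ⇒ W
n=11: moves to 9(W), 6(W); every one is W ⇒ L
n=12: can move to 7, which is L ⇒ W
n=13: can move to 11, which is L ⇒ W
n=14: moves to 12(W), 9(W); every one is W ⇒ L
n=15: moves to 13(W), 10(W); every one is W ⇒ L
n=16: can move to 14, which is L ⇒ W
n=17: can move to 15, which is L ⇒ W
n=18: moves to 16(W), 13(W); every one is W ⇒ L
n=19: can move to 14, which is L ⇒ W
n=20: can move to 18, which is L ⇒ W
n=21: moves to 19(W), 16(W); every one is W ⇒ L
n=22: moves to 20(W), 17(W); every one is W ⇒ L
n=23: can move to 21, which is L ⇒ W
n=24: can move to 22, which is L ⇒ W
n=25: moves to 23(W), 20(W); every one is W ⇒ L
n=26: can move to 21, which is L ⇒ W
n=27: can move to 25, which is L ⇒ W
n=28: moves to 26(W), 23(W); every one is W ⇒ L
n=29: moves to 27(W), 24(W); every one is W ⇒ L
n=30: can move to 28, which is L ⇒ W
n=31: can move to 29, which is L ⇒ W
n=32: moves to 30(W), 27(W); every one is W ⇒ L
n=33: can move to 28, which is L ⇒ W
n=34: can move to 32, which is L ⇒ W
The losing starting values of n are exactly the entries labelled L in this table (15 of them).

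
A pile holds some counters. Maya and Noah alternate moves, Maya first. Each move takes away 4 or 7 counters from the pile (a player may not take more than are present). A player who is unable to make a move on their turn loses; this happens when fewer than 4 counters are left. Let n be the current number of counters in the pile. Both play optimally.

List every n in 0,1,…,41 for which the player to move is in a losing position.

Use the standard recursion: the mover loses at a terminal position; elsewhere, the mover wins exactly when some move hands the opponent an L position.
n=0: no move → L
n=1: no move → L
n=2: no move → L
n=3: no move → L
n=4: can move to 0, which is L ⇒ W
n=5: can move to 1, which is L ⇒ W
n=6: can move to 2, which is L ⇒ W
n=7: can move to 3, which is L ⇒ W
n=8: can move to 1, which is L ⇒ W
n=9: can move to 2, which is L ⇒ W
n=10: can move to 3, which is L ⇒ W
n=11: moves to 7(W), 4(W); every one is W ⇒ L
n=12: moves to 8(W), 5(W); every one is W ⇒ L
n=13: moves to 9(W), 6(W); every one is W ⇒ L
n=14: moves to 10(W), 7(W); every one is W ⇒ L
n=15: can move to 11, which is L ⇒ W
n=16: can move to 12, which is L ⇒ W
n=17: can move to 13, which is L ⇒ W
n=18: can move to 14, which is L ⇒ W
n=19: can move to 12, which is L ⇒ W
n=20: can move to 13, which is L ⇒ W
n=21: can move to 14, which is L ⇒ W
n=22: moves to 18(W), 15(W); every one is W ⇒ L
n=23: moves to 19(W), 16(W); every one is W ⇒ L
n=24: moves to 20(W), 17(W); every one is W ⇒ L
n=25: moves to 21(W), 18(W); every one is W ⇒ L
n=26: can move to 22, which is L ⇒ W
n=27: can move to 23, which is L ⇒ W
n=28: can move to 24, which is L ⇒ W
n=29: can move to 25, which is L ⇒ W
n=30: can move to 23, which is L ⇒ W
n=31: can move to 24, which is L ⇒ W
n=32: can move to 25, which is L ⇒ W
n=33: moves to 29(W), 26(W); every one is W ⇒ L
n=34: moves to 30(W), 27(W); every one is W ⇒ L
n=35: moves to 31(W), 28(W); every one is W ⇒ L
n=36: moves to 32(W), 29(W); every one is W ⇒ L
n=37: can move to 33, which is L ⇒ W
n=38: can move to 34, which is L ⇒ W
n=39: can move to 35, which is L ⇒ W
n=40: can move to 36, which is L ⇒ W
n=41: can move to 34, which is L ⇒ W
Reading off the rows marked L gives the requested list; there are 16 such values of n.

0, 1, 2, 3, 11, 12, 13, 14, 22, 23, 24, 25, 33, 34, 35, 36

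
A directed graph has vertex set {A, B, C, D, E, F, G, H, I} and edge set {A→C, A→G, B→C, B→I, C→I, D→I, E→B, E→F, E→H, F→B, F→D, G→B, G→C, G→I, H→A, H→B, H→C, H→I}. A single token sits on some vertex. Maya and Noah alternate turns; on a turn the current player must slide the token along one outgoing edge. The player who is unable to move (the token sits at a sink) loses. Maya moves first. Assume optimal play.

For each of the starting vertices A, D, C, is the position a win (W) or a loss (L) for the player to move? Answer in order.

Use the standard recursion: the mover loses at a terminal position; elsewhere, the mover wins exactly when some move hands the opponent an L position.
Every edge goes from a vertex to one that appears earlier in the order I, D, C, B, G, A, H, F, E, so processing vertices in that order labels each vertex after all of its successors.
I: no outgoing edge → L
D: reaches L-position I → W
C: reaches L-position I → W
B: reaches L-position I → W
G: reaches L-position I → W
A: only reaches G(W), C(W), all W → L
H: reaches L-position A → W
F: only reaches B(W), D(W), all W → L
E: reaches L-position F → W

A: L, D: W, C: W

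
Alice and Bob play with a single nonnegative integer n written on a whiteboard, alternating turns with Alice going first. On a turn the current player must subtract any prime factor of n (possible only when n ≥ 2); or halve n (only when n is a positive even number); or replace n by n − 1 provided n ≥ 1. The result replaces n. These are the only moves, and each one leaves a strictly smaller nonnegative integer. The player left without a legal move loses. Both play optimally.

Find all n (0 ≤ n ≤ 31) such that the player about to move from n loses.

0, 4, 9, 14, 20, 24, 30

Compute win/loss labels from the base case upward. A position with no move is L. Any other position is W if it can reach an L in one move, else L.
n=0: no move → L
n=1: →0(L), so W
n=2: →0(L), so W
n=3: →0(L), so W
n=4: →2(W), 3(W) — all W, so L
n=5: →0(L), so W
n=6: →4(L), so W
n=7: →0(L), so W
n=8: →4(L), so W
n=9: →6(W), 8(W) — all W, so L
n=10: →9(L), so W
n=11: →0(L), so W
n=12: →9(L), so W
n=13: →0(L), so W
n=14: →7(W), 12(W), 13(W) — all W, so L
n=15: →14(L), so W
n=16: →14(L), so W
n=17: →0(L), so W
n=18: →9(L), so W
n=19: →0(L), so W
n=20: →10(W), 15(W), 18(W), 19(W) — all W, so L
n=21: →14(L), so W
n=22: →20(L), so W
n=23: →0(L), so W
n=24: →12(W), 21(W), 22(W), 23(W) — all W, so L
n=25: →20(L), so W
n=26: →24(L), so W
n=27: →24(L), so W
n=28: →14(L), so W
n=29: →0(L), so W
n=30: →15(W), 25(W), 27(W), 28(W), 29(W) — all W, so L
n=31: →0(L), so W
The losing starting values of n are exactly the entries labelled L in this table (7 of them).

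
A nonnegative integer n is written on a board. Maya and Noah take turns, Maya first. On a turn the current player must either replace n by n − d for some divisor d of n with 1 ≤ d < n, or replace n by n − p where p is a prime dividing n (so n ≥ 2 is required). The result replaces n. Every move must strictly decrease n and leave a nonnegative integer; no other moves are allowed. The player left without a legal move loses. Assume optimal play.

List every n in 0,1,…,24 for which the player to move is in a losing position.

Compute win/loss labels from the base case upward. A position with no move is L. Any other position is W if it can reach an L in one move, else L.
n=0: no move → L
n=1: no move → L
n=2: →0(L), so W
n=3: →0(L), so W
n=4: →2(W), 3(W) — all W, so L
n=5: →0(L), so W
n=6: →4(L), so W
n=7: →0(L), so W
n=8: →4(L), so W
n=9: →6(W), 8(W) — all W, so L
n=10: →9(L), so W
n=11: →0(L), so W
n=12: →9(L), so W
n=13: →0(L), so W
n=14: →7(W), 12(W), 13(W) — all W, so L
n=15: →14(L), so W
n=16: →14(L), so W
n=17: →0(L), so W
n=18: →9(L), so W
n=19: →0(L), so W
n=20: →10(W), 15(W), 16(W), 18(W), 19(W) — all W, so L
n=21: →14(L), so W
n=22: →20(L), so W
n=23: →0(L), so W
n=24: →20(L), so W
Reading off the rows marked L gives the requested list; there are 6 such values of n.

0, 1, 4, 9, 14, 20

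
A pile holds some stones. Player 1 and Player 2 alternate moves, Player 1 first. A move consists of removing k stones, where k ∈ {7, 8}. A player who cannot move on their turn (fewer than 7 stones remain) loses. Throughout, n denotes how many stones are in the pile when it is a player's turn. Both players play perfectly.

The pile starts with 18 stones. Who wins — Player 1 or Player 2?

Player 2 wins.

Work bottom-up. With no move the player to move loses. Otherwise the position is W if at least one move leads to an L position for the opponent, and L if every move leads to a W.
n=0: no move → L
n=1: no move → L
n=2: no move → L
n=3: no move → L
n=4: no move → L
n=5: no move → L
n=6: no move → L
n=7: reaches L-position 0 → W
n=8: reaches L-position 1 → W
n=9: reaches L-position 2 → W
n=10: reaches L-position 3 → W
n=11: reaches L-position 4 → W
n=12: reaches L-position 5 → W
n=13: reaches L-position 6 → W
n=14: reaches L-position 6 → W
n=15: only reaches 8(W), 7(W), all W → L
n=16: only reaches 9(W), 8(W), all W → L
n=17: only reaches 10(W), 9(W), all W → L
n=18: only reaches 11(W), 10(W), all W → L
Every move from 18 reaches a W position, so the mover loses.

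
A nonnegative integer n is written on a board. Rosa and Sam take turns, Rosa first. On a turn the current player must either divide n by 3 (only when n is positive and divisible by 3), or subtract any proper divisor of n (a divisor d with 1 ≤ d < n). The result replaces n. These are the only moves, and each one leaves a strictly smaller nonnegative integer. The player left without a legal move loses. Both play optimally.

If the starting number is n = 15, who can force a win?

Sam wins.

Classify positions by backward induction: terminal positions (no move available) are L. From any other position, the mover wins iff some move reaches an L.
n=0: no move → L
n=1: no move → L
n=2: W (go to 1, an L position)
n=3: W (go to 1, an L position)
n=4: L (options 2(W), 3(W) are all W)
n=5: W (go to 4, an L position)
n=6: W (go to 4, an L position)
n=7: L (sole option 6(W) is W)
n=8: W (go to 4, an L position)
n=9: L (options 3(W), 6(W), 8(W) are all W)
n=10: W (go to 9, an L position)
n=11: L (sole option 10(W) is W)
n=12: W (go to 4, an L position)
n=13: L (sole option 12(W) is W)
n=14: W (go to 7, an L position)
n=15: L (options 5(W), 10(W), 12(W), 14(W) are all W)
The starting position 15 is L: whatever Rosa does, the opponent receives a W position.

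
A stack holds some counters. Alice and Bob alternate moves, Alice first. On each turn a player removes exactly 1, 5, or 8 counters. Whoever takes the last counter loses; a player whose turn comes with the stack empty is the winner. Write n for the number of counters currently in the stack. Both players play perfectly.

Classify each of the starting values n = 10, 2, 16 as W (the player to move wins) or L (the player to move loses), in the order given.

Build the W/L table. Terminal = W. A non-terminal position is W if it has a move to some L; otherwise it is L.
n=0: no move; the opponent has just taken the last counter and therefore loses → W
n=1: →0(W) only, which is W, so L
n=2: →1(L), so W
n=3: →2(W) only, which is W, so L
n=4: →3(L), so W
n=5: →4(W), 0(W) — all W, so L
n=6: →5(L), so W
n=7: →6(W), 2(W) — all W, so L
n=8: →7(L), so W
n=9: →1(L), so W
n=10: →5(L), so W
n=11: →3(L), so W
n=12: →7(L), so W
n=13: →5(L), so W
n=14: →13(W), 9(W), 6(W) — all W, so L
n=15: →14(L), so W
n=16: →15(W), 11(W), 8(W) — all W, so L

10: W, 2: W, 16: L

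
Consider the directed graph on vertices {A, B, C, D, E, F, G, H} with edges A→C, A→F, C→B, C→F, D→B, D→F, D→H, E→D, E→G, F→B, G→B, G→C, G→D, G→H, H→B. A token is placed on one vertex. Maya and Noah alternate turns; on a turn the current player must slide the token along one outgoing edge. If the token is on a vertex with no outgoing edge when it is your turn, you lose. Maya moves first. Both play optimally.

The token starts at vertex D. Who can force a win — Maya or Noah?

Maya wins.

Use the standard recursion: the mover loses at a terminal position; elsewhere, the mover wins exactly when some move hands the opponent an L position.
Every edge goes from a vertex to one that appears earlier in the order B, H, F, D, C, G, A, E, so processing vertices in that order labels each vertex after all of its successors.
B: no outgoing edge → L
H: reaches L-position B → W
F: reaches L-position B → W
D: reaches L-position B → W
C: reaches L-position B → W
G: reaches L-position B → W
A: only reaches C(W), F(W), all W → L
E: only reaches G(W), D(W), all W → L
From D Maya can move to B, reaching an L position.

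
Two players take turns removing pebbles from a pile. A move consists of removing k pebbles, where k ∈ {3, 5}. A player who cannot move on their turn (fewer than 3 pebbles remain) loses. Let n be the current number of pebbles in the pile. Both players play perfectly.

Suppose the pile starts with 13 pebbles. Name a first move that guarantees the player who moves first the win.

Work bottom-up. With no move the player to move loses. Otherwise the position is W if at least one move leads to an L position for the opponent, and L if every move leads to a W.
n=0: no move → L
n=1: no move → L
n=2: no move → L
n=3: reaches L-position 0 → W
n=4: reaches L-position 1 → W
n=5: reaches L-position 2 → W
n=6: reaches L-position 1 → W
n=7: reaches L-position 2 → W
n=8: only reaches 5(W), 3(W), all W → L
n=9: only reaches 6(W), 4(W), all W → L
n=10: only reaches 7(W), 5(W), all W → L
n=11: reaches L-position 8 → W
n=12: reaches L-position 9 → W
n=13: reaches L-position 10 → W
From 13, the L positions reachable in one move are: 10, 8. Any move reaching one of these is winning.

Remove 3, leaving 10.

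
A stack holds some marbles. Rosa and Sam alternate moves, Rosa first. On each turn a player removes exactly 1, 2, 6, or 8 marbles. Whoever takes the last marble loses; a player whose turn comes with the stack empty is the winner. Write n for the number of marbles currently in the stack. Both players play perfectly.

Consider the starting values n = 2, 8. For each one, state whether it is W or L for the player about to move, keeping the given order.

2: W, 8: L

Classify positions by backward induction: terminal positions (no move available) are W. From any other position, the mover wins iff some move reaches an L.
n=0: no move; the opponent has just taken the last marble and therefore loses → W
n=1: L (sole option 0(W) is W)
n=2: W (go to 1, an L position)
n=3: W (go to 1, an L position)
n=4: L (options 3(W), 2(W) are all W)
n=5: W (go to 4, an L position)
n=6: W (go to 4, an L position)
n=7: W (go to 1, an L position)
n=8: L (options 7(W), 6(W), 2(W), 0(W) are all W)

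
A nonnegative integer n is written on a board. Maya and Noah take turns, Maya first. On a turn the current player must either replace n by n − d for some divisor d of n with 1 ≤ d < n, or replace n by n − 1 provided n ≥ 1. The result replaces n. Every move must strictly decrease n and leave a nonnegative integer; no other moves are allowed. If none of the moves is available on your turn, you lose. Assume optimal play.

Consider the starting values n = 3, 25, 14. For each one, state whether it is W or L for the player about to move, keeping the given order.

Use the standard recursion: the mover loses at a terminal position; elsewhere, the mover wins exactly when some move hands the opponent an L position.
n=0: no move → L
n=1: W (go to 0, an L position)
n=2: L (sole option 1(W) is W)
n=3: W (go to 2, an L position)
n=4: W (go to 2, an L position)
n=5: L (sole option 4(W) is W)
n=6: W (go to 5, an L position)
n=7: L (sole option 6(W) is W)
n=8: W (go to 7, an L position)
n=9: L (options 6(W), 8(W) are all W)
n=10: W (go to 5, an L position)
n=11: L (sole option 10(W) is W)
n=12: W (go to 9, an L position)
n=13: L (sole option 12(W) is W)
n=14: W (go to 7, an L position)
n=15: L (options 10(W), 12(W), 14(W) are all W)
n=16: W (go to 15, an L position)
n=17: L (sole option 16(W) is W)
n=18: W (go to 9, an L position)
n=19: L (sole option 18(W) is W)
n=20: W (go to 15, an L position)
n=21: L (options 14(W), 18(W), 20(W) are all W)
n=22: W (go to 11, an L position)
n=23: L (sole option 22(W) is W)
n=24: W (go to 21, an L position)
n=25: L (options 20(W), 24(W) are all W)

3: W, 25: L, 14: W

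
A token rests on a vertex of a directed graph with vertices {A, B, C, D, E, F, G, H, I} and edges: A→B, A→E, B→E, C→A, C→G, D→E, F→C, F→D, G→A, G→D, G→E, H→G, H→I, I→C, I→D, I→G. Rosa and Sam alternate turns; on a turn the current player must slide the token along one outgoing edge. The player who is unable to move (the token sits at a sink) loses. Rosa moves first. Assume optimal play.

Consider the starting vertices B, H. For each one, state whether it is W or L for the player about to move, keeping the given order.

Build the W/L table. Terminal = L. A non-terminal position is W if it has a move to some L; otherwise it is L.
Every edge goes from a vertex to one that appears earlier in the order E, D, B, A, G, C, I, H, F, so processing vertices in that order labels each vertex after all of its successors.
E: no outgoing edge → L
D: W (go to E, an L position)
B: W (go to E, an L position)
A: W (go to E, an L position)
G: W (go to E, an L position)
C: L (options G(W), A(W) are all W)
I: W (go to C, an L position)
H: L (options I(W), G(W) are all W)
F: W (go to C, an L position)

B: W, H: L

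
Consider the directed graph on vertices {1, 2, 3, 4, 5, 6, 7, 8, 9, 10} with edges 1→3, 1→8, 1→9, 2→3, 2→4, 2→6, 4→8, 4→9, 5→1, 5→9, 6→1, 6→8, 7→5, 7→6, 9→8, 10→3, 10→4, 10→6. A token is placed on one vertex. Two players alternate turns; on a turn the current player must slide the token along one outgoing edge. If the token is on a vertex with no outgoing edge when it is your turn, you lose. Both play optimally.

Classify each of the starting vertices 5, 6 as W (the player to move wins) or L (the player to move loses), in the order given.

5: L, 6: W

Positions with no move are L. A position that does have a move is losing for the player to move precisely when every available move leads to a winning position for the opponent. Fill in the labels:
Every edge goes from a vertex to one that appears earlier in the order 3, 8, 9, 4, 1, 6, 10, 5, 2, 7, so processing vertices in that order labels each vertex after all of its successors.
3: no outgoing edge → L
8: no outgoing edge → L
9: can move to 8, which is L ⇒ W
4: can move to 8, which is L ⇒ W
1: can move to 8, which is L ⇒ W
6: can move to 8, which is L ⇒ W
10: can move to 3, which is L ⇒ W
5: moves to 1(W), 9(W); every one is W ⇒ L
2: can move to 3, which is L ⇒ W
7: can move to 5, which is L ⇒ W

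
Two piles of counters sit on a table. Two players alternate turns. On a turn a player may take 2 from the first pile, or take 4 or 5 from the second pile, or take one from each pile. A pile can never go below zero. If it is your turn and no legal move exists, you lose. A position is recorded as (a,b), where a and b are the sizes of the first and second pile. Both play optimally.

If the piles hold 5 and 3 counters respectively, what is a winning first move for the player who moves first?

Move to (3,3).

Classify positions by backward induction: terminal positions (no move available) are L. From any other position, the mover wins iff some move reaches an L.
No move ever increases a pile, so every position that can arise here has a ≤ 5 and b ≤ 3; it is enough to label the cells with 0 ≤ a ≤ 5 and 0 ≤ b ≤ 3.
Every move lowers a or b (never raises either), so fill the grid row by row in increasing a, and left to right within a row: each cell's successors are then already labelled.
      b=0  b=1  b=2  b=3
a=0:    L    L    L    L
a=1:    L    W    W    W
a=2:    W    W    W    W
a=3:    W    L    L    L
a=4:    L    L    W    W
a=5:    L    W    W    W
Cells with no legal move (terminal, hence L): (0,0), (0,1), (0,2), (0,3), (1,0).
The remaining L cells, each justified by listing all of its moves:
(3,1): only reaches (1,1)(W), (2,0)(W), all W → L
(3,2): only reaches (1,2)(W), (2,1)(W), all W → L
(3,3): only reaches (1,3)(W), (2,2)(W), all W → L
(4,0): only reaches (2,0)(W), which is W → L
(4,1): only reaches (2,1)(W), (3,0)(W), all W → L
(5,0): only reaches (3,0)(W), which is W → L
Every other cell has at least one move into one of the L cells above, so it is W.
From (5,3), the L positions reachable in one move are: (3,3).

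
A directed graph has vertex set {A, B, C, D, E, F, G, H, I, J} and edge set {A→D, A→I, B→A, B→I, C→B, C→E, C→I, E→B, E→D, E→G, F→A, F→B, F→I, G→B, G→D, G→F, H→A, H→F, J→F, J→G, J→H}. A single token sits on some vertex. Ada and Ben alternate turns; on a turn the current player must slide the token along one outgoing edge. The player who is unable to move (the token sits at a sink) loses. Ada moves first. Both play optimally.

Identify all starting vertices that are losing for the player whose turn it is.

D, H, I

Positions with no move are L. A position that does have a move is losing for the player to move precisely when every available move leads to a winning position for the opponent. Fill in the labels:
Every edge goes from a vertex to one that appears earlier in the order D, I, A, B, F, G, H, E, J, C, so processing vertices in that order labels each vertex after all of its successors.
D: no outgoing edge → L
I: no outgoing edge → L
A: can move to I, which is L ⇒ W
B: can move to I, which is L ⇒ W
F: can move to I, which is L ⇒ W
G: can move to D, which is L ⇒ W
H: moves to F(W), A(W); every one is W ⇒ L
E: can move to D, which is L ⇒ W
J: can move to H, which is L ⇒ W
C: can move to I, which is L ⇒ W
Reading off the rows marked L gives the requested list; there are 3 such vertices.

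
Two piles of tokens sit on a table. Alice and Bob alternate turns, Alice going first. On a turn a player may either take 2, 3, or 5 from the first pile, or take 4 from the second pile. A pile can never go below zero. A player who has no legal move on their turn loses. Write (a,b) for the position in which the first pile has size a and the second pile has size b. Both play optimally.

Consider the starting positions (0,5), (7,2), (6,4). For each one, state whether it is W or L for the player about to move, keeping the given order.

Build the W/L table. Terminal = L. A non-terminal position is W if it has a move to some L; otherwise it is L.
No move ever increases a pile, so every position that can arise here has a ≤ 7 and b ≤ 5; it is enough to label the cells with 0 ≤ a ≤ 7 and 0 ≤ b ≤ 5.
Every move lowers a or b (never raises either), so fill the grid row by row in increasing a, and left to right within a row: each cell's successors are then already labelled.
      b=0  b=1  b=2  b=3  b=4  b=5
a=0:    L    L    L    L    W    W
a=1:    L    L    L    L    W    W
a=2:    W    W    W    W    L    L
a=3:    W    W    W    W    L    L
a=4:    W    W    W    W    W    W
a=5:    W    W    W    W    W    W
a=6:    W    W    W    W    W    W
a=7:    L    L    L    L    W    W
Cells with no legal move (terminal, hence L): (0,0), (0,1), (0,2), (0,3), (1,0), (1,1), (1,2), (1,3).
The remaining L cells, each justified by listing all of its moves:
(2,4): moves to (0,4)(W), (2,0)(W); every one is W ⇒ L
(2,5): moves to (0,5)(W), (2,1)(W); every one is W ⇒ L
(3,4): moves to (1,4)(W), (0,4)(W), (3,0)(W); every one is W ⇒ L
(3,5): moves to (1,5)(W), (0,5)(W), (3,1)(W); every one is W ⇒ L
(7,0): moves to (5,0)(W), (4,0)(W), (2,0)(W); every one is W ⇒ L
(7,1): moves to (5,1)(W), (4,1)(W), (2,1)(W); every one is W ⇒ L
(7,2): moves to (5,2)(W), (4,2)(W), (2,2)(W); every one is W ⇒ L
(7,3): moves to (5,3)(W), (4,3)(W), (2,3)(W); every one is W ⇒ L
Every other cell has at least one move into one of the L cells above, so it is W.
(0,5): the move to (0,1) reaches an L cell, so W
(7,2): one of the L cells justified above, so L
(6,4): the move to (3,4) reaches an L cell, so W

(0,5): W, (7,2): L, (6,4): W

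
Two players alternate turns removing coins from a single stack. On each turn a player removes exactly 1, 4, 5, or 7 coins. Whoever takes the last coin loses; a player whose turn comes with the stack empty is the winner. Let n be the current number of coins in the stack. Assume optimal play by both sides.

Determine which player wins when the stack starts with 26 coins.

Work bottom-up. With no move the player to move wins. Otherwise the position is W if at least one move leads to an L position for the opponent, and L if every move leads to a W.
n=0: no move; the opponent has just taken the last coin and therefore loses → W
n=1: →0(W) only, which is W, so L
n=2: →1(L), so W
n=3: →2(W) only, which is W, so L
n=4: →3(L), so W
n=5: →1(L), so W
n=6: →1(L), so W
n=7: →3(L), so W
n=8: →3(L), so W
n=9: →8(W), 5(W), 4(W), 2(W) — all W, so L
n=10: →9(L), so W
n=11: →10(W), 7(W), 6(W), 4(W) — all W, so L
n=12: →11(L), so W
n=13: →9(L), so W
n=14: →9(L), so W
n=15: →11(L), so W
n=16: →11(L), so W
n=17: →16(W), 13(W), 12(W), 10(W) — all W, so L
n=18: →17(L), so W
n=19: →18(W), 15(W), 14(W), 12(W) — all W, so L
n=20: →19(L), so W
n=21: →17(L), so W
n=22: →17(L), so W
n=23: →19(L), so W
n=24: →19(L), so W
n=25: →24(W), 21(W), 20(W), 18(W) — all W, so L
n=26: →25(L), so W
The starting position 26 is W: the player to move should remove 1, leaving 25, handing over an L position.

The first player wins.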